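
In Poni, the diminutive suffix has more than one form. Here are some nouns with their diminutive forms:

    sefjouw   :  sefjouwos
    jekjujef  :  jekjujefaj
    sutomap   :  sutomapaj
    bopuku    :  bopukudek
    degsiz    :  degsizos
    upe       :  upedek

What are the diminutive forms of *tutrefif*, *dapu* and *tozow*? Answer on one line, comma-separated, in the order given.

Looking at the final sound of each stem: -aj when the stem ends in a voiceless consonant (*jekjujef*, *sutomap*); -os when the stem ends in a voiced consonant (*sefjouw*, *degsiz*); -dek when the stem ends in a vowel (*bopuku*, *upe*).
The final sound of *tutrefif* is /f/, which is a voiceless consonant, so the suffix is -aj, giving *tutrefifaj*.
Since the final sound of *dapu* is /u/ (a vowel), it takes -dek, giving *dapudek*.
*tozow*: final sound = /w/, a voiced consonant → -os → *tozowos*.

tutrefifaj, dapudek, tozowos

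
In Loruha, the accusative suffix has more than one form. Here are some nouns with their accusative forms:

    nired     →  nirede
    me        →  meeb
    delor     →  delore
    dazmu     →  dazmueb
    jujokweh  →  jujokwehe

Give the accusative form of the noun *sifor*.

sifore

The pattern is consonant vs. vowel: -e when the stem ends in a consonant (*nired*, *delor*, *jujokweh*); -eb when the stem ends in a vowel (*me*, *dazmu*).
Since the final sound of *sifor* is /r/ (a consonant), it takes -e, giving *sifore*.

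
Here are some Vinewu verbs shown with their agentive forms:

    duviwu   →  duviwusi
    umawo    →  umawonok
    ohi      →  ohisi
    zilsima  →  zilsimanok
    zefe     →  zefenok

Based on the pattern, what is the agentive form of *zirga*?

The suffix is conditioned by the last vowel: -si when the last vowel of the stem is a high vowel (*duviwu*, *ohi*); -nok when the last vowel of the stem is a non-high vowel (*umawo*, *zilsima*, *zefe*).
*zirga*: last vowel = /a/, a non-high vowel → -nok → *zirganok*.

zirganok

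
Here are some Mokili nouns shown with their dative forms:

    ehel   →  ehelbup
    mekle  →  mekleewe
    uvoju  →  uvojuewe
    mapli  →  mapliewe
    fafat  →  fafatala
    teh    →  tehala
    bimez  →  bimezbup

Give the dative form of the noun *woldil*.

woldilbup

The alternation tracks the final sound of the stem — -ala when the stem ends in a voiceless consonant (*fafat*, *teh*); -bup when the stem ends in a voiced consonant (*ehel*, *bimez*); -ewe when the stem ends in a vowel (*mekle*, *uvoju*, *mapli*).
*woldil* — final sound /l/ (a voiced consonant) → -bup → *woldilbup*.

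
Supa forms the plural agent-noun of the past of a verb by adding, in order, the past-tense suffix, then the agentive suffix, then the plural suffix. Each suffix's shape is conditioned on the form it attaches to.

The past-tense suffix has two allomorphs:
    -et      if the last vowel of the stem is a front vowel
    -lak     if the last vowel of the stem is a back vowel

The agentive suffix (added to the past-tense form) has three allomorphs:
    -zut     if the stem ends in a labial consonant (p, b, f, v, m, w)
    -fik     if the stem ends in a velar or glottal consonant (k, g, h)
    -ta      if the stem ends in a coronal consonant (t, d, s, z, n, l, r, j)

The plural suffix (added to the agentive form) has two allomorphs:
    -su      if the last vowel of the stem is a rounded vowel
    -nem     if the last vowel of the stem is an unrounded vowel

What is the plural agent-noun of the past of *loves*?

The last vowel of *loves* is /e/, which is a front vowel, so the past-tense suffix is -et, giving *loveset*.
The past-tense form *loveset*: final consonant = /t/, coronal → -ta → *lovesetta*.
The agentive form *lovesetta* — last vowel /a/ (an unrounded vowel) → -nem → *lovesettanem*.

lovesettanem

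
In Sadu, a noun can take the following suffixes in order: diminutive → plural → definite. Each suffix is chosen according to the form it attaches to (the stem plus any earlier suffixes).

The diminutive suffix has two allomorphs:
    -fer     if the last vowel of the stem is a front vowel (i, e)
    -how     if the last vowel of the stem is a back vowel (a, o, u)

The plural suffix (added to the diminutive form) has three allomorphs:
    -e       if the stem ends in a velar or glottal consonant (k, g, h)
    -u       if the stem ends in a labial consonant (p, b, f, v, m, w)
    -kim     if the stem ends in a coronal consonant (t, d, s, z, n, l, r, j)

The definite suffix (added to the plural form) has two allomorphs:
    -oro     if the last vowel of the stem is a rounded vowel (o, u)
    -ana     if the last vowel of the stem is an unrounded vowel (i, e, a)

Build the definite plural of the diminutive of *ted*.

tedferkimana

*ted* — last vowel /e/ (a front vowel) → -fer → *tedfer*.
The diminutive form *tedfer*: final consonant = /r/, coronal → -kim → *tedferkim*.
The last vowel of the plural form *tedferkim* is /i/, which is an unrounded vowel, so the definite suffix is -ana, giving *tedferkimana*.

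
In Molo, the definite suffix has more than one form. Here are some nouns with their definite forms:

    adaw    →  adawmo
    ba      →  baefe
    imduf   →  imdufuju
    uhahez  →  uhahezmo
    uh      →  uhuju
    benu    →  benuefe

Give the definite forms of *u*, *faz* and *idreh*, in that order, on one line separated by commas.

The alternation tracks the final sound of the stem — -uju when the stem ends in a voiceless consonant (*imduf*, *uh*); -mo when the stem ends in a voiced consonant (*adaw*, *uhahez*); -efe when the stem ends in a vowel (*ba*, *benu*).
The final sound of *u* is /u/, which is a vowel, so the suffix is -efe, giving *uefe*.
Since the final sound of *faz* is /z/ (a voiced consonant), it takes -mo, giving *fazmo*.
*idreh* — final sound /h/ (a voiceless consonant) → -uju → *idrehuju*.

uefe, fazmo, idrehuju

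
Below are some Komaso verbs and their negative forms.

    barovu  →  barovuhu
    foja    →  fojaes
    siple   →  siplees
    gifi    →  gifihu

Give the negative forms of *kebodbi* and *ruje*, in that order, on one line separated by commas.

kebodbihu, rujees

The pattern is height harmony: -hu when the last vowel of the stem is a high vowel (*barovu*, *gifi*); -es when the last vowel of the stem is a non-high vowel (*foja*, *siple*).
Since the last vowel of *kebodbi* is /i/ (a high vowel), it takes -hu, giving *kebodbihu*.
*ruje* — last vowel /e/ (a non-high vowel) → -es → *rujees*.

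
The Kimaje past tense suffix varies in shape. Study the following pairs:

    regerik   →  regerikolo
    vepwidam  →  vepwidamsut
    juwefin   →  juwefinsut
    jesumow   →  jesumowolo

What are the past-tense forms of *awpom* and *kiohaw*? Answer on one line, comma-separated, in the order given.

The pattern is nasality of the final consonant: -sut when the stem ends in a nasal (*vepwidam*, *juwefin*); -olo when the stem ends in a non-nasal consonant (*regerik*, *jesumow*).
*awpom*: final consonant = /m/, a nasal → -sut → *awpomsut*.
Since the final consonant of *kiohaw* is /w/ (non-nasal), it takes -olo, giving *kiohawolo*.

awpomsut, kiohawolo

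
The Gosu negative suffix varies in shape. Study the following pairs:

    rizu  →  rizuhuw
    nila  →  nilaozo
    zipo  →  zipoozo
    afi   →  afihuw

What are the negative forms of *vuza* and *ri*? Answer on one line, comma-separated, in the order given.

The pattern is height harmony: -huw when the last vowel of the stem is a high vowel (*rizu*, *afi*); -ozo when the last vowel of the stem is a non-high vowel (*nila*, *zipo*).
Since the last vowel of *vuza* is /a/ (a non-high vowel), it takes -ozo, giving *vuzaozo*.
*ri* — last vowel /i/ (a high vowel) → -huw → *rihuw*.

vuzaozo, rihuw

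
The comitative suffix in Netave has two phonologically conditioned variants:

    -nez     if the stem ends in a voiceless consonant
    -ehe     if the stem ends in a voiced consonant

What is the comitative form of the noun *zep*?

zepnez

*zep* — final consonant /p/ (voiceless) → -nez → *zepnez*.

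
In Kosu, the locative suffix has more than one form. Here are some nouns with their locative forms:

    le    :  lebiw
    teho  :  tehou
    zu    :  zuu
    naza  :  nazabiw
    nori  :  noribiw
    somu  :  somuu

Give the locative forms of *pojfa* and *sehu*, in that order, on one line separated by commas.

pojfabiw, sehuu

The pattern is rounding harmony: -u when the last vowel of the stem is a rounded vowel (*teho*, *zu*, *somu*); -biw when the last vowel of the stem is an unrounded vowel (*le*, *naza*, *nori*).
The last vowel of *pojfa* is /a/, which is an unrounded vowel, so the suffix is -biw, giving *pojfabiw*.
*sehu* — last vowel /u/ (a rounded vowel) → -u → *sehuu*.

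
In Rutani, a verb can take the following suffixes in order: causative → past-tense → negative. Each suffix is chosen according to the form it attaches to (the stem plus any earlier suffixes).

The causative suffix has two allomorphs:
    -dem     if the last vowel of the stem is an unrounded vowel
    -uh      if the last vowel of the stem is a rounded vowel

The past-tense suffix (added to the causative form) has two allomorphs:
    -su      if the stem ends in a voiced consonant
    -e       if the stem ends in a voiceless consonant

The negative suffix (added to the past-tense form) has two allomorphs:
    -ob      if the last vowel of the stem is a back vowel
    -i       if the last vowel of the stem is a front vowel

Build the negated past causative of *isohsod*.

isohsoduhei

*isohsod*: last vowel = /o/, a rounded vowel → -uh → *isohsoduh*.
The causative form *isohsoduh*: final consonant = /h/, voiceless → -e → *isohsoduhe*.
The last vowel of the past-tense form *isohsoduhe* is /e/, which is a front vowel, so the negative suffix is -i, giving *isohsoduhei*.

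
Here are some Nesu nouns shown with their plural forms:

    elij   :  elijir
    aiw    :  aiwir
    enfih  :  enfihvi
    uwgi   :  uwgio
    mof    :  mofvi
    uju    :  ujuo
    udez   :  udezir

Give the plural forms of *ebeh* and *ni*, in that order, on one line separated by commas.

The pattern is voicing of the final sound: -vi when the stem ends in a voiceless consonant (*enfih*, *mof*); -ir when the stem ends in a voiced consonant (*elij*, *aiw*, *udez*); -o when the stem ends in a vowel (*uwgi*, *uju*).
*ebeh*: final sound = /h/, a voiceless consonant → -vi → *ebehvi*.
*ni* — final sound /i/ (a vowel) → -o → *nio*.

ebehvi, nio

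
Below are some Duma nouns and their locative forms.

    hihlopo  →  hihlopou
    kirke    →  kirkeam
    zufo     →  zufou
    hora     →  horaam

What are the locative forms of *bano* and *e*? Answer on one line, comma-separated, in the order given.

The suffix is conditioned by the last vowel: -u when the last vowel of the stem is a rounded vowel (*hihlopo*, *zufo*); -am when the last vowel of the stem is an unrounded vowel (*kirke*, *hora*).
The last vowel of *bano* is /o/, which is a rounded vowel, so the suffix is -u, giving *banou*.
Since the last vowel of *e* is /e/ (an unrounded vowel), it takes -am, giving *eam*.

banou, eam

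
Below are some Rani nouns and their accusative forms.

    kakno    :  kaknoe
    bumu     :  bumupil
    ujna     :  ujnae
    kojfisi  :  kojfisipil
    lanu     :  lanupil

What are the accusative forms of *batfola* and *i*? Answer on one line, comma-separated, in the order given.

batfolae, ipil

Looking at the last vowel of each stem: -pil when the last vowel of the stem is a high vowel (*bumu*, *kojfisi*, *lanu*); -e when the last vowel of the stem is a non-high vowel (*kakno*, *ujna*).
*batfola* — last vowel /a/ (a non-high vowel) → -e → *batfolae*.
Since the last vowel of *i* is /i/ (a high vowel), it takes -pil, giving *ipil*.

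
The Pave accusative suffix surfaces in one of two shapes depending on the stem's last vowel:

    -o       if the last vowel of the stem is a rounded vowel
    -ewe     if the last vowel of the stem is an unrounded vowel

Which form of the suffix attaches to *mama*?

*mama*: last vowel = /a/, an unrounded vowel → -ewe.

-ewe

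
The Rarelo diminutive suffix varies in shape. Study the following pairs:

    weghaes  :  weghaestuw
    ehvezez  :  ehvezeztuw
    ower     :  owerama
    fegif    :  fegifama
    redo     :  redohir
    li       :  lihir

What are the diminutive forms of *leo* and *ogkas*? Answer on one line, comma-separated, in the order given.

The pattern is sibilance of the final sound: -tuw when the stem ends in a sibilant (*weghaes*, *ehvezez*); -ama when the stem ends in a non-sibilant consonant (*ower*, *fegif*); -hir when the stem ends in a vowel (*redo*, *li*).
*leo*: final sound = /o/, a vowel → -hir → *leohir*.
*ogkas*: final sound = /s/, a sibilant → -tuw → *ogkastuw*.

leohir, ogkastuw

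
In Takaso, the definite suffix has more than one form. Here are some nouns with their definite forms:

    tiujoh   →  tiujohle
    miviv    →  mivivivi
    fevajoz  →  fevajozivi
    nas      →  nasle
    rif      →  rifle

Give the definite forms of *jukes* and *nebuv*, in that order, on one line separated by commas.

jukesle, nebuvivi

The pattern is voicing of the final consonant: -le when the stem ends in a voiceless consonant (*tiujoh*, *nas*, *rif*); -ivi when the stem ends in a voiced consonant (*miviv*, *fevajoz*).
Since the final consonant of *jukes* is /s/ (voiceless), it takes -le, giving *jukesle*.
*nebuv* — final consonant /v/ (voiced) → -ivi → *nebuvivi*.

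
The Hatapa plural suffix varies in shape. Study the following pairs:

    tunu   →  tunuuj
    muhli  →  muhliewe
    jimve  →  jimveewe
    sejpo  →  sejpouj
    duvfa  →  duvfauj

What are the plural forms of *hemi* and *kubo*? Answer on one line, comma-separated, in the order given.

The pattern is front/back vowel harmony: -ewe when the last vowel of the stem is a front vowel (*muhli*, *jimve*); -uj when the last vowel of the stem is a back vowel (*tunu*, *sejpo*, *duvfa*).
*hemi*: last vowel = /i/, a front vowel → -ewe → *hemiewe*.
The last vowel of *kubo* is /o/, which is a back vowel, so the suffix is -uj, giving *kubouj*.

hemiewe, kubouj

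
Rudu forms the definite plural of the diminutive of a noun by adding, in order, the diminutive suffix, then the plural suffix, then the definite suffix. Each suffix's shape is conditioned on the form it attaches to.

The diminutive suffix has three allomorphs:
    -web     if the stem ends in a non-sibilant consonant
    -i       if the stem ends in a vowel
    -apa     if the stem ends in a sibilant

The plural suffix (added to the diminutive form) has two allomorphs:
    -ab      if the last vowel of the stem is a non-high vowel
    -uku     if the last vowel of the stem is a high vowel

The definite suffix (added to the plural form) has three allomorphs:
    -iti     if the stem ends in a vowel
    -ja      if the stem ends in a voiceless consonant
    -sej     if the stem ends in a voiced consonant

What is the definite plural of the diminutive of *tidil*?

tidilwebabsej

*tidil* — final sound /l/ (a non-sibilant consonant) → -web → *tidilweb*.
Since the last vowel of the diminutive form *tidilweb* is /e/ (a non-high vowel), it takes -ab, giving *tidilwebab*.
The plural form *tidilwebab*: final sound = /b/, a voiced consonant → -sej → *tidilwebabsej*.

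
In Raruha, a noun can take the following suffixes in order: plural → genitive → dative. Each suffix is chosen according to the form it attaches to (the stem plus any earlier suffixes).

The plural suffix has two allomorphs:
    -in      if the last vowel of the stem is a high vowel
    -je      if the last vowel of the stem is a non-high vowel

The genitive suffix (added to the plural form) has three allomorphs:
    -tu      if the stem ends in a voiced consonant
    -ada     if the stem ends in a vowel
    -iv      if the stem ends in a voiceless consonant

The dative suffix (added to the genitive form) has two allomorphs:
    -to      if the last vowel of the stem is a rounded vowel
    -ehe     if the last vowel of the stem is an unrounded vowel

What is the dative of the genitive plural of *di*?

diintuto

*di* — last vowel /i/ (a high vowel) → -in → *diin*.
The final sound of the plural form *diin* is /n/, which is a voiced consonant, so the genitive suffix is -tu, giving *diintu*.
The last vowel of the genitive form *diintu* is /u/, which is a rounded vowel, so the dative suffix is -to, giving *diintuto*.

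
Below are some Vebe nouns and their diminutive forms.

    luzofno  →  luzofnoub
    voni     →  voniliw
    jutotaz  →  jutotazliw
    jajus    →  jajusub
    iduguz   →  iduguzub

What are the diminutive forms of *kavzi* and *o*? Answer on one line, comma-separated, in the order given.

kavziliw, oub

Looking at the last vowel of each stem: -ub when the last vowel of the stem is a rounded vowel (*luzofno*, *jajus*, *iduguz*); -liw when the last vowel of the stem is an unrounded vowel (*voni*, *jutotaz*).
Since the last vowel of *kavzi* is /i/ (an unrounded vowel), it takes -liw, giving *kavziliw*.
Since the last vowel of *o* is /o/ (a rounded vowel), it takes -ub, giving *oub*.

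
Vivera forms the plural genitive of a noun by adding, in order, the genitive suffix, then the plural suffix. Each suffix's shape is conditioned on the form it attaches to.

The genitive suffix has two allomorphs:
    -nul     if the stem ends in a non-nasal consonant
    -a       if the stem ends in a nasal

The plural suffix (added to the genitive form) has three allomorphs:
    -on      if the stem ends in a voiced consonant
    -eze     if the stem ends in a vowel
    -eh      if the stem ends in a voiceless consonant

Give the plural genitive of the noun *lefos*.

The final consonant of *lefos* is /s/, which is non-nasal, so the genitive suffix is -nul, giving *lefosnul*.
Since the final sound of the genitive form *lefosnul* is /l/ (a voiced consonant), it takes -on, giving *lefosnulon*.

lefosnulon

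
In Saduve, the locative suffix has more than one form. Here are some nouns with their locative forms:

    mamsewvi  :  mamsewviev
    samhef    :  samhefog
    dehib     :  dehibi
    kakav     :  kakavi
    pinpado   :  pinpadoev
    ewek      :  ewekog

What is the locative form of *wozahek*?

Looking at the final sound of each stem: -og when the stem ends in a voiceless consonant (*samhef*, *ewek*); -i when the stem ends in a voiced consonant (*dehib*, *kakav*); -ev when the stem ends in a vowel (*mamsewvi*, *pinpado*).
*wozahek* — final sound /k/ (a voiceless consonant) → -og → *wozahekog*.

wozahekog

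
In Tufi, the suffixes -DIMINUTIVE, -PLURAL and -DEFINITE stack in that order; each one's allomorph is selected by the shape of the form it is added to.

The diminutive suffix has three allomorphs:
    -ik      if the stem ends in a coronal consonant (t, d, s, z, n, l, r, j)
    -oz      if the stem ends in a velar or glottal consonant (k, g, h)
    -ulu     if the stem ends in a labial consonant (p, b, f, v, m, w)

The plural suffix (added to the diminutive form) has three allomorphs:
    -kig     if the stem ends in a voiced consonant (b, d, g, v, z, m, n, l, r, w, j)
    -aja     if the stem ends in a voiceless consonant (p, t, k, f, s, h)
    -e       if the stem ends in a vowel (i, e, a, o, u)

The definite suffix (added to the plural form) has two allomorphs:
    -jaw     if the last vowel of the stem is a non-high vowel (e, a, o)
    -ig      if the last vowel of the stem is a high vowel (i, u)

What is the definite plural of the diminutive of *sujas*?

sujasikajajaw

*sujas* — final consonant /s/ (coronal) → -ik → *sujasik*.
The diminutive form *sujasik* — final sound /k/ (a voiceless consonant) → -aja → *sujasikaja*.
Since the last vowel of the plural form *sujasikaja* is /a/ (a non-high vowel), it takes -jaw, giving *sujasikajajaw*.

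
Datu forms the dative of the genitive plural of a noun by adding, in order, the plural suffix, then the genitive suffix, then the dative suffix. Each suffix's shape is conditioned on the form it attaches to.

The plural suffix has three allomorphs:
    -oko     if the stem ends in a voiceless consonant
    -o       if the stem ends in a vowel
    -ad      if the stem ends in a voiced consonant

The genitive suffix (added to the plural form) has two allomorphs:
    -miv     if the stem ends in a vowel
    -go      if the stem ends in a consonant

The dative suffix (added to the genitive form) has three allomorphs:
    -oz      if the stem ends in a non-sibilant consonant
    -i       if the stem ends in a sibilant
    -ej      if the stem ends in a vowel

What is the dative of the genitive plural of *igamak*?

*igamak* — final sound /k/ (a voiceless consonant) → -oko → *igamakoko*.
The final sound of the plural form *igamakoko* is /o/, which is a vowel, so the genitive suffix is -miv, giving *igamakokomiv*.
Since the final sound of the genitive form *igamakokomiv* is /v/ (a non-sibilant consonant), it takes -oz, giving *igamakokomivoz*.

igamakokomivoz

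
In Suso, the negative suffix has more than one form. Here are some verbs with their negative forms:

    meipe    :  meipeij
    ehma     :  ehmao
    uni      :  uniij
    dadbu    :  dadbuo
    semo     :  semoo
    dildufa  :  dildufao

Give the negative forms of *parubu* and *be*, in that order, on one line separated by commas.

parubuo, beij

Looking at the last vowel of each stem: -ij when the last vowel of the stem is a front vowel (*meipe*, *uni*); -o when the last vowel of the stem is a back vowel (*ehma*, *dadbu*, *semo*, *dildufa*).
The last vowel of *parubu* is /u/, which is a back vowel, so the suffix is -o, giving *parubuo*.
*be*: last vowel = /e/, a front vowel → -ij → *beij*.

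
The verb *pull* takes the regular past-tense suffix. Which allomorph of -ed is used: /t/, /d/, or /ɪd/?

/d/

The stem *pull* ends in a voiced sound other than /d/.
The -ed suffix is realized as /ɪd/ after /t, d/; as /t/ after other voiceless consonants; and as /d/ after other voiced sounds.
So -ed on *pull* is pronounced /d/.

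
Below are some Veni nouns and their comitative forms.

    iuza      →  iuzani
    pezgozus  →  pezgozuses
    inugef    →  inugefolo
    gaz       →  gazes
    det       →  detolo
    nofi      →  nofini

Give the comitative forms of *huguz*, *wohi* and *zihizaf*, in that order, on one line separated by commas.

The alternation tracks the final sound of the stem — -es when the stem ends in a sibilant (*pezgozus*, *gaz*); -olo when the stem ends in a non-sibilant consonant (*inugef*, *det*); -ni when the stem ends in a vowel (*iuza*, *nofi*).
*huguz* — final sound /z/ (a sibilant) → -es → *huguzes*.
The final sound of *wohi* is /i/, which is a vowel, so the suffix is -ni, giving *wohini*.
*zihizaf*: final sound = /f/, a non-sibilant consonant → -olo → *zihizafolo*.

huguzes, wohini, zihizafolo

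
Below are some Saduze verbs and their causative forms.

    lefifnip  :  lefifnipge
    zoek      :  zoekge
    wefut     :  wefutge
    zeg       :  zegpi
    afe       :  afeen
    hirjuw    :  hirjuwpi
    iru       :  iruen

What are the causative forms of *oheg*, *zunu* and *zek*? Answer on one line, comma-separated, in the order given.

The suffix is conditioned by the final sound: -ge when the stem ends in a voiceless consonant (*lefifnip*, *zoek*, *wefut*); -pi when the stem ends in a voiced consonant (*zeg*, *hirjuw*); -en when the stem ends in a vowel (*afe*, *iru*).
*oheg*: final sound = /g/, a voiced consonant → -pi → *ohegpi*.
*zunu*: final sound = /u/, a vowel → -en → *zunuen*.
*zek* — final sound /k/ (a voiceless consonant) → -ge → *zekge*.

ohegpi, zunuen, zekge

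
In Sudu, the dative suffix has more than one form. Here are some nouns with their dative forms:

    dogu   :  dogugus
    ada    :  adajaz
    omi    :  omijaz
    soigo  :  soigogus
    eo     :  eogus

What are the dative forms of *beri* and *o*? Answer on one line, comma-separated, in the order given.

The alternation tracks the last vowel of the stem — -gus when the last vowel of the stem is a rounded vowel (*dogu*, *soigo*, *eo*); -jaz when the last vowel of the stem is an unrounded vowel (*ada*, *omi*).
Since the last vowel of *beri* is /i/ (an unrounded vowel), it takes -jaz, giving *berijaz*.
*o*: last vowel = /o/, a rounded vowel → -gus → *ogus*.

berijaz, ogus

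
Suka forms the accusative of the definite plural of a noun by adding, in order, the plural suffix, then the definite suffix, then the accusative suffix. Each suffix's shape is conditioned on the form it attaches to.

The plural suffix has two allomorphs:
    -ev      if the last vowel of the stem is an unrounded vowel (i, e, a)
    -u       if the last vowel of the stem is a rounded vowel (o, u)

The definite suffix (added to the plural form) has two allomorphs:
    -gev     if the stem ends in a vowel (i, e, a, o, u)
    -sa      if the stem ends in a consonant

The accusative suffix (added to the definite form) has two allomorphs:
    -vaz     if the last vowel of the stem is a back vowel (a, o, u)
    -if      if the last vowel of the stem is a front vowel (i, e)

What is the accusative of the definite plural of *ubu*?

ubuugevif

Since the last vowel of *ubu* is /u/ (a rounded vowel), it takes -u, giving *ubuu*.
Since the final sound of the plural form *ubuu* is /u/ (a vowel), it takes -gev, giving *ubuugev*.
The definite form *ubuugev*: last vowel = /e/, a front vowel → -if → *ubuugevif*.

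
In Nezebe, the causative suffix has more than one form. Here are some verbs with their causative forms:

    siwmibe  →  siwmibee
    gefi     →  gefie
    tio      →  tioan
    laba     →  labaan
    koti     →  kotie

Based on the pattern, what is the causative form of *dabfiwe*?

The pattern is front/back vowel harmony: -e when the last vowel of the stem is a front vowel (*siwmibe*, *gefi*, *koti*); -an when the last vowel of the stem is a back vowel (*tio*, *laba*).
The last vowel of *dabfiwe* is /e/, which is a front vowel, so the suffix is -e, giving *dabfiwee*.

dabfiwee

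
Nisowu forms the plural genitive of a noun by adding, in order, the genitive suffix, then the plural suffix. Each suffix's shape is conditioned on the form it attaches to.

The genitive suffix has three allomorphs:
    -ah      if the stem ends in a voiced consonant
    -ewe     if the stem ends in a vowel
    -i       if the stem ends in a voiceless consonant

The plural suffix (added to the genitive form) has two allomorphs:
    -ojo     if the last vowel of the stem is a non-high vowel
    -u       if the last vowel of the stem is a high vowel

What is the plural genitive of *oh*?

ohiu

Since the final sound of *oh* is /h/ (a voiceless consonant), it takes -i, giving *ohi*.
The last vowel of the genitive form *ohi* is /i/, which is a high vowel, so the plural suffix is -u, giving *ohiu*.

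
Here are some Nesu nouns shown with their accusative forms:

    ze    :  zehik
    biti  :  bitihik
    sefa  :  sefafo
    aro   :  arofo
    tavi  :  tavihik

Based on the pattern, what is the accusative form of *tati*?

tatihik

The pattern is front/back vowel harmony: -hik when the last vowel of the stem is a front vowel (*ze*, *biti*, *tavi*); -fo when the last vowel of the stem is a back vowel (*sefa*, *aro*).
*tati*: last vowel = /i/, a front vowel → -hik → *tatihik*.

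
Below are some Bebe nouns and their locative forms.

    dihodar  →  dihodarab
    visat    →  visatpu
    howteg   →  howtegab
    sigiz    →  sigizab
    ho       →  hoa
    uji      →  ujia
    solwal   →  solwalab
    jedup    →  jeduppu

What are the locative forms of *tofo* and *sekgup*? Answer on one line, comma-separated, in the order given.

The suffix is conditioned by the final sound: -pu when the stem ends in a voiceless consonant (*visat*, *jedup*); -ab when the stem ends in a voiced consonant (*dihodar*, *howteg*, *sigiz*, *solwal*); -a when the stem ends in a vowel (*ho*, *uji*).
Since the final sound of *tofo* is /o/ (a vowel), it takes -a, giving *tofoa*.
*sekgup*: final sound = /p/, a voiceless consonant → -pu → *sekguppu*.

tofoa, sekguppu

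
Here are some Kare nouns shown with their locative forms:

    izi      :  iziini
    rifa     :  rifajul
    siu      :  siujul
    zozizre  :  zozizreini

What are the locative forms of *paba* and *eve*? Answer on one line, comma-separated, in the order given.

The pattern is front/back vowel harmony: -ini when the last vowel of the stem is a front vowel (*izi*, *zozizre*); -jul when the last vowel of the stem is a back vowel (*rifa*, *siu*).
The last vowel of *paba* is /a/, which is a back vowel, so the suffix is -jul, giving *pabajul*.
The last vowel of *eve* is /e/, which is a front vowel, so the suffix is -ini, giving *eveini*.

pabajul, eveini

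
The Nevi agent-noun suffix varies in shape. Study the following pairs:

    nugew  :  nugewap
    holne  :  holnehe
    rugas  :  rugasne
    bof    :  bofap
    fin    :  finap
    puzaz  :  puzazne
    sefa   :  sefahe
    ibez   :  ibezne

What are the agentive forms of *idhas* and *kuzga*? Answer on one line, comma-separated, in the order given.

idhasne, kuzgahe

The suffix is conditioned by the final sound: -ne when the stem ends in a sibilant (*rugas*, *puzaz*, *ibez*); -ap when the stem ends in a non-sibilant consonant (*nugew*, *bof*, *fin*); -he when the stem ends in a vowel (*holne*, *sefa*).
Since the final sound of *idhas* is /s/ (a sibilant), it takes -ne, giving *idhasne*.
*kuzga*: final sound = /a/, a vowel → -he → *kuzgahe*.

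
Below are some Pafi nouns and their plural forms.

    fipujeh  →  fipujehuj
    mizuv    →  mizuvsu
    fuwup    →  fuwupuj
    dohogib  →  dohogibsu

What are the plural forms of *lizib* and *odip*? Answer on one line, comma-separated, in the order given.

lizibsu, odipuj

Looking at the final consonant of each stem: -uj when the stem ends in a voiceless consonant (*fipujeh*, *fuwup*); -su when the stem ends in a voiced consonant (*mizuv*, *dohogib*).
Since the final consonant of *lizib* is /b/ (voiced), it takes -su, giving *lizibsu*.
*odip*: final consonant = /p/, voiceless → -uj → *odipuj*.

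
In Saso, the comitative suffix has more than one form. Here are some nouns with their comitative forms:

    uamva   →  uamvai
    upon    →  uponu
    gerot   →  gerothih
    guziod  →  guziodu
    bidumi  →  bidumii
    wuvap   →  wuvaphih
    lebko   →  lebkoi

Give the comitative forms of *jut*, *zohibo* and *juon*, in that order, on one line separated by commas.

juthih, zohiboi, juonu

The alternation tracks the final sound of the stem — -hih when the stem ends in a voiceless consonant (*gerot*, *wuvap*); -u when the stem ends in a voiced consonant (*upon*, *guziod*); -i when the stem ends in a vowel (*uamva*, *bidumi*, *lebko*).
The final sound of *jut* is /t/, which is a voiceless consonant, so the suffix is -hih, giving *juthih*.
*zohibo* — final sound /o/ (a vowel) → -i → *zohiboi*.
*juon* — final sound /n/ (a voiced consonant) → -u → *juonu*.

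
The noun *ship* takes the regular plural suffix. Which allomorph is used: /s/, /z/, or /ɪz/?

/s/

The stem *ship* ends in a voiceless non-sibilant consonant.
The plural suffix surfaces as /ɪz/ after sibilants, /s/ after other voiceless consonants, and /z/ after other voiced sounds.
So the plural -s on *ship* is pronounced /s/.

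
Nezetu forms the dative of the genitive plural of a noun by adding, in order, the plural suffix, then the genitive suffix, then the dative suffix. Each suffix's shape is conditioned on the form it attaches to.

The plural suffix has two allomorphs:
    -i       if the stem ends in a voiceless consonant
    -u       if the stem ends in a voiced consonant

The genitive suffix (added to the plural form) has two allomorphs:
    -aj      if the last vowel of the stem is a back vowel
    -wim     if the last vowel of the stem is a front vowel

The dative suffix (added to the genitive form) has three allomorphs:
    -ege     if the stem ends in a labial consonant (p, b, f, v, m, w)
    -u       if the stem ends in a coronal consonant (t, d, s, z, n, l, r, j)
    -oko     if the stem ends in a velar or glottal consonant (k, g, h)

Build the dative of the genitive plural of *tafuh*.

tafuhiwimege

The final consonant of *tafuh* is /h/, which is voiceless, so the plural suffix is -i, giving *tafuhi*.
The plural form *tafuhi* — last vowel /i/ (a front vowel) → -wim → *tafuhiwim*.
The final consonant of the genitive form *tafuhiwim* is /m/, which is labial, so the dative suffix is -ege, giving *tafuhiwimege*.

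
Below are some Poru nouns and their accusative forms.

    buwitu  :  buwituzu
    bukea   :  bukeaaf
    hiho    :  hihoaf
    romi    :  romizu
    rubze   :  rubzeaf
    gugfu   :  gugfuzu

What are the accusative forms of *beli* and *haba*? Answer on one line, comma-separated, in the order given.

The pattern is height harmony: -zu when the last vowel of the stem is a high vowel (*buwitu*, *romi*, *gugfu*); -af when the last vowel of the stem is a non-high vowel (*bukea*, *hiho*, *rubze*).
The last vowel of *beli* is /i/, which is a high vowel, so the suffix is -zu, giving *belizu*.
Since the last vowel of *haba* is /a/ (a non-high vowel), it takes -af, giving *habaaf*.

belizu, habaaf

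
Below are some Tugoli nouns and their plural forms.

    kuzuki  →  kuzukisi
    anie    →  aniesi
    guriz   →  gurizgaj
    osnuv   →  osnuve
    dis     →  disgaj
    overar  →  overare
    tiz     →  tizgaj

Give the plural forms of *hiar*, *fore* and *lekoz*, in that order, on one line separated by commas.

hiare, foresi, lekozgaj

The suffix is conditioned by the final sound: -gaj when the stem ends in a sibilant (*guriz*, *dis*, *tiz*); -e when the stem ends in a non-sibilant consonant (*osnuv*, *overar*); -si when the stem ends in a vowel (*kuzuki*, *anie*).
The final sound of *hiar* is /r/, which is a non-sibilant consonant, so the suffix is -e, giving *hiare*.
Since the final sound of *fore* is /e/ (a vowel), it takes -si, giving *foresi*.
The final sound of *lekoz* is /z/, which is a sibilant, so the suffix is -gaj, giving *lekozgaj*.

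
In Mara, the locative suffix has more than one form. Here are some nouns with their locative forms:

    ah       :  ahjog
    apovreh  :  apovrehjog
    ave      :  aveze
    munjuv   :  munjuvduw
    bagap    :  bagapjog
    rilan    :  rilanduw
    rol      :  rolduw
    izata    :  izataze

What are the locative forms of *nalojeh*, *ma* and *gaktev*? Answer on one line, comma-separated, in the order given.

The alternation tracks the final sound of the stem — -jog when the stem ends in a voiceless consonant (*ah*, *apovreh*, *bagap*); -duw when the stem ends in a voiced consonant (*munjuv*, *rilan*, *rol*); -ze when the stem ends in a vowel (*ave*, *izata*).
Since the final sound of *nalojeh* is /h/ (a voiceless consonant), it takes -jog, giving *nalojehjog*.
The final sound of *ma* is /a/, which is a vowel, so the suffix is -ze, giving *maze*.
*gaktev* — final sound /v/ (a voiced consonant) → -duw → *gaktevduw*.

nalojehjog, maze, gaktevduw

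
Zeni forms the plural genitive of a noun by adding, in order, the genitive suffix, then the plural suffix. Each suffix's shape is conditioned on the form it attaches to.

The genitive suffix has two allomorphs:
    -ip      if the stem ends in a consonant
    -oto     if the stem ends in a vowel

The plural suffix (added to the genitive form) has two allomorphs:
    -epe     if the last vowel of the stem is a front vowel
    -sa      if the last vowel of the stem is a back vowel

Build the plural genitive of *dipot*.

Since the final sound of *dipot* is /t/ (a consonant), it takes -ip, giving *dipotip*.
The genitive form *dipotip*: last vowel = /i/, a front vowel → -epe → *dipotipepe*.

dipotipepe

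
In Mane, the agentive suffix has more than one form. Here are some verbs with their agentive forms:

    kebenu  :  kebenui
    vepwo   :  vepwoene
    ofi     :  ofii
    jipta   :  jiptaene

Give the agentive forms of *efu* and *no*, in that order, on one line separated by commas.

efui, noene

The suffix is conditioned by the last vowel: -i when the last vowel of the stem is a high vowel (*kebenu*, *ofi*); -ene when the last vowel of the stem is a non-high vowel (*vepwo*, *jipta*).
Since the last vowel of *efu* is /u/ (a high vowel), it takes -i, giving *efui*.
The last vowel of *no* is /o/, which is a non-high vowel, so the suffix is -ene, giving *noene*.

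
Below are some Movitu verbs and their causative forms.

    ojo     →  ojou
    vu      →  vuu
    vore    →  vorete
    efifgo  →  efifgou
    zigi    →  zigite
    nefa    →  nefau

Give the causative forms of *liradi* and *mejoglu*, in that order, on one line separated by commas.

liradite, mejogluu

The alternation tracks the last vowel of the stem — -te when the last vowel of the stem is a front vowel (*vore*, *zigi*); -u when the last vowel of the stem is a back vowel (*ojo*, *vu*, *efifgo*, *nefa*).
Since the last vowel of *liradi* is /i/ (a front vowel), it takes -te, giving *liradite*.
*mejoglu*: last vowel = /u/, a back vowel → -u → *mejogluu*.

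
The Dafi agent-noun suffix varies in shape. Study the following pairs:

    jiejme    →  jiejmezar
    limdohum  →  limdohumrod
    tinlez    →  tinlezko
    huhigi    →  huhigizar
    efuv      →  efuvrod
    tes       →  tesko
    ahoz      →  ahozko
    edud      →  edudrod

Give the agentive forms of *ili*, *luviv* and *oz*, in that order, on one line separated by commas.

ilizar, luvivrod, ozko

The suffix is conditioned by the final sound: -ko when the stem ends in a sibilant (*tinlez*, *tes*, *ahoz*); -rod when the stem ends in a non-sibilant consonant (*limdohum*, *efuv*, *edud*); -zar when the stem ends in a vowel (*jiejme*, *huhigi*).
The final sound of *ili* is /i/, which is a vowel, so the suffix is -zar, giving *ilizar*.
*luviv* — final sound /v/ (a non-sibilant consonant) → -rod → *luvivrod*.
*oz* — final sound /z/ (a sibilant) → -ko → *ozko*.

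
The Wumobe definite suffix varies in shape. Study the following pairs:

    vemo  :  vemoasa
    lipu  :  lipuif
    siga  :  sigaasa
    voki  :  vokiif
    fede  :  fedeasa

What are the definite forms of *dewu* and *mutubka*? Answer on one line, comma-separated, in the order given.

dewuif, mutubkaasa

The suffix is conditioned by the last vowel: -if when the last vowel of the stem is a high vowel (*lipu*, *voki*); -asa when the last vowel of the stem is a non-high vowel (*vemo*, *siga*, *fede*).
The last vowel of *dewu* is /u/, which is a high vowel, so the suffix is -if, giving *dewuif*.
Since the last vowel of *mutubka* is /a/ (a non-high vowel), it takes -asa, giving *mutubkaasa*.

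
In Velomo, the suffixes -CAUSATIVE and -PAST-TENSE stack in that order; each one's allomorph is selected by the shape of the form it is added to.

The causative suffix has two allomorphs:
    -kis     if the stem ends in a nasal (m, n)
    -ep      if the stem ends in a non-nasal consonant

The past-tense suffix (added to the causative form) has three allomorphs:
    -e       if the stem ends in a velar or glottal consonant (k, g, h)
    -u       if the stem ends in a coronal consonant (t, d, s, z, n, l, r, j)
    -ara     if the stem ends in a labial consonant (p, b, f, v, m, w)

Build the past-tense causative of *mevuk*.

mevukepara

*mevuk*: final consonant = /k/, non-nasal → -ep → *mevukep*.
The causative form *mevukep* — final consonant /p/ (labial) → -ara → *mevukepara*.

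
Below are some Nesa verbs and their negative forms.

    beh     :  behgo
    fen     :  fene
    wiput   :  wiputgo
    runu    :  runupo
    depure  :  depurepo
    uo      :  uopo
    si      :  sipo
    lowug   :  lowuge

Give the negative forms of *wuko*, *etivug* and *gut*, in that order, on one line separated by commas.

wukopo, etivuge, gutgo

The suffix is conditioned by the final sound: -go when the stem ends in a voiceless consonant (*beh*, *wiput*); -e when the stem ends in a voiced consonant (*fen*, *lowug*); -po when the stem ends in a vowel (*runu*, *depure*, *uo*, *si*).
Since the final sound of *wuko* is /o/ (a vowel), it takes -po, giving *wukopo*.
The final sound of *etivug* is /g/, which is a voiced consonant, so the suffix is -e, giving *etivuge*.
The final sound of *gut* is /t/, which is a voiceless consonant, so the suffix is -go, giving *gutgo*.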